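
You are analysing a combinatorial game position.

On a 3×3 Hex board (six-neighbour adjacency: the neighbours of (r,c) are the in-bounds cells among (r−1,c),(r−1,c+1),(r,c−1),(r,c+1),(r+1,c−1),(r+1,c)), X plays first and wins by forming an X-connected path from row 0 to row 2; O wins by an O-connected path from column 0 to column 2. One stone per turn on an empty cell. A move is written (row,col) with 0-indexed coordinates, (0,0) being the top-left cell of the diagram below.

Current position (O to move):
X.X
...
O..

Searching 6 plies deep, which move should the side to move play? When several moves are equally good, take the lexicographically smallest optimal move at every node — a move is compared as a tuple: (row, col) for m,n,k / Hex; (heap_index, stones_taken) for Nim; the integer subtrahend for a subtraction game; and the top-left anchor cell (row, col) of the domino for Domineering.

ply 1, O at X.X/.../O.. | (0,1)=-1→XOX/.../O..; (1,0)=-1→X.X/O../O..; (1,1)=-1→X.X/.O./O..; (1,2)=+1→X.X/..O/O..*; (2,1)=+1→X.X/.../OO.; (2,2)=-1→X.X/.../O.O
ply 2, X at X.X/..O/O.. | (0,1)=-1→XXX/..O/O..*; (1,0)=-1→X.X/X.O/O..; (1,1)=-1→X.X/.XO/O..; (2,1)=-1→X.X/..O/OX.; (2,2)=-1→X.X/..O/O.X
ply 3, O at XXX/..O/O.. | (1,0)=+1→XXX/O.O/O..*; (1,1)=+1→XXX/.OO/O..; (2,1)=+1→XXX/..O/OO.; (2,2)=+1→XXX/..O/O.O
ply 4, X at XXX/O.O/O.. | (1,1)=-1→XXX/OXO/O..*; (2,1)=-1→XXX/O.O/OX.; (2,2)=-1→XXX/O.O/O.X
ply 5, O at XXX/OXO/O.. | (2,1)=+1→XXX/OXO/OO.*; (2,2)=-1→XXX/OXO/O.O
ply 6: XXX/OXO/OO. is terminal -1 (X); from X.X/.../O.. depth 6

O's best at [X.X/.../O..]: (1,2)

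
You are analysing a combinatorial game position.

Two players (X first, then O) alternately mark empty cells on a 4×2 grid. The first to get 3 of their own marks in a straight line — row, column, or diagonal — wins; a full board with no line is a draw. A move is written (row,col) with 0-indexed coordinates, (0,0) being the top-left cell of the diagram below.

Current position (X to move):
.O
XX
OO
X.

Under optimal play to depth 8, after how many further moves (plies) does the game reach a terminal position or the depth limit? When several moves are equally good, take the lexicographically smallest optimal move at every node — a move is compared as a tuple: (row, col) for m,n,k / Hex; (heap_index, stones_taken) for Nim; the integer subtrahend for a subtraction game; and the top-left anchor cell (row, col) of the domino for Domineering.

ply 1, X at .O/XX/OO/X. | (0,0)=+0→XO/XX/OO/X.*; (3,1)=+0→.O/XX/OO/XX
ply 2, O at XO/XX/OO/X. | (3,1)=+0→XO/XX/OO/XO*
ply 3: XO/XX/OO/XO is terminal +0 (X); from .O/XX/OO/X. depth 8

PV length from [.O/XX/OO/X.]: 2 plies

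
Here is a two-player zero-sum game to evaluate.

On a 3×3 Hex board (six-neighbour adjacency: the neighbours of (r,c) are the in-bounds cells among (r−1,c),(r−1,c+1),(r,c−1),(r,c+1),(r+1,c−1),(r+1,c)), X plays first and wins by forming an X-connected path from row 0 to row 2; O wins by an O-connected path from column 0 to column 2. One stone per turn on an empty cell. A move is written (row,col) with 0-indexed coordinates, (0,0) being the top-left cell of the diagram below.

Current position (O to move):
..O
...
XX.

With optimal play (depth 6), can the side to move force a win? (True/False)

O winning at [..O/.../XX.]: True

ply 1, O at ..O/.../XX. | (0,0)=-1→O.O/.../XX.; (0,1)=+1→.OO/.../XX.*; (1,0)=+1→..O/O../XX.; (1,1)=-1→..O/.O./XX.; (1,2)=-1→..O/..O/XX.; (2,2)=-1→..O/.../XXO
ply 2, X at .OO/.../XX. | (0,0)=-1→XOO/.../XX.*; (1,0)=-1→.OO/X../XX.; (1,1)=-1→.OO/.X./XX.; (1,2)=-1→.OO/..X/XX.; (2,2)=-1→.OO/.../XXX
ply 3, O at XOO/.../XX. | (1,0)=+1→XOO/O../XX.*; (1,1)=-1→XOO/.O./XX.; (1,2)=-1→XOO/..O/XX.; (2,2)=-1→XOO/.../XXO
ply 4: XOO/O../XX. is terminal -1 (X); from ..O/.../XX. depth 6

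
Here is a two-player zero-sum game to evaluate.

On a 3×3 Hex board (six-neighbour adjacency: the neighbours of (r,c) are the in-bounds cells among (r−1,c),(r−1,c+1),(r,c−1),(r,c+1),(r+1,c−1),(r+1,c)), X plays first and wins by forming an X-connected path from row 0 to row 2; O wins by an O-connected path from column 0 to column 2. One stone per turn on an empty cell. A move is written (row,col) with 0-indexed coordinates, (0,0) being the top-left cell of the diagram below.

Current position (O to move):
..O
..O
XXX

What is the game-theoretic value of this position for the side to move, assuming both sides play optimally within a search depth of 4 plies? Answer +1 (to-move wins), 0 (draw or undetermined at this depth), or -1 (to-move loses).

ply 1, O at ..O/..O/XXX | (0,0)=-1→O.O/..O/XXX; (0,1)=+1→.OO/..O/XXX*; (1,0)=+1→..O/O.O/XXX; (1,1)=-1→..O/.OO/XXX
ply 2, X at .OO/..O/XXX | (0,0)=-1→XOO/..O/XXX*; (1,0)=-1→.OO/X.O/XXX; (1,1)=-1→.OO/.XO/XXX
ply 3, O at XOO/..O/XXX | (1,0)=+1→XOO/O.O/XXX*; (1,1)=-1→XOO/.OO/XXX
ply 4: XOO/O.O/XXX is terminal -1 (X); from ..O/..O/XXX depth 4

value(..O/..O/XXX, O) = +1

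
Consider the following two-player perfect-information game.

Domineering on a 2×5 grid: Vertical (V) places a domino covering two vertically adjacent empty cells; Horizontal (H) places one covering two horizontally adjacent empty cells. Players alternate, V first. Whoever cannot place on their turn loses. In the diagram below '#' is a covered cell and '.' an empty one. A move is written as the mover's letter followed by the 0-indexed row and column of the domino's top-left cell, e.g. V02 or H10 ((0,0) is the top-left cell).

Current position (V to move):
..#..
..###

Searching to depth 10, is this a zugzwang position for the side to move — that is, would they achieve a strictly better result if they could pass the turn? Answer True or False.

zugzwang(..#../..###, V) = False

p1 V@[..#../..###]: V00[#.#../#.###]+1* V01[.##../.####]+1
p2 H@[#.#../#.###]: H03[#.###/#.###]-1*
p3 V@[#.###/#.###]: V01[#####/#####]+1*
p4 H@[#####/#####] terminal -1; root [..#../..###] d10
pass branch (H moves first from the same position):
  | p1 H@[..#../..###]: H00[###../..###]+1* H03[..###/..###]-1 H10[..#../#####]+1
  | p2 V@[###../..###] terminal -1; root [..#../..###] d10
V moving scores +1; V passing scores -1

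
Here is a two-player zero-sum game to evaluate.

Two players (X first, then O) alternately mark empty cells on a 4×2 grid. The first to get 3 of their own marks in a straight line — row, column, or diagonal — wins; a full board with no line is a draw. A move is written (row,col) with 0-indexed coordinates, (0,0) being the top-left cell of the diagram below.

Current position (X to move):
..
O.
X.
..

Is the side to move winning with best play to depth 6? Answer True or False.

X winning at [../O./X./..]: False

p1 X@[../O./X./..]: (0,0)[X./O./X./..]+0* (0,1)[.X/O./X./..]+0 (1,1)[../OX/X./..]+0 (2,1)[../O./XX/..]+0 (3,0)[../O./X./X.]+0 (3,1)[../O./X./.X]+0
p2 O@[X./O./X./..]: (0,1)[XO/O./X./..]+0* (1,1)[X./OO/X./..]+0 (2,1)[X./O./XO/..]+0 (3,0)[X./O./X./O.]+0 (3,1)[X./O./X./.O]+0
p3 X@[XO/O./X./..]: (1,1)[XO/OX/X./..]+0* (2,1)[XO/O./XX/..]+0 (3,0)[XO/O./X./X.]+0 (3,1)[XO/O./X./.X]+0
p4 O@[XO/OX/X./..]: (2,1)[XO/OX/XO/..]+0* (3,0)[XO/OX/X./O.]+0 (3,1)[XO/OX/X./.O]+0
p5 X@[XO/OX/XO/..]: (3,0)[XO/OX/XO/X.]+0* (3,1)[XO/OX/XO/.X]+0
p6 O@[XO/OX/XO/X.]: (3,1)[XO/OX/XO/XO]+0*
p7 X@[XO/OX/XO/XO] terminal +0; root [../O./X./..] d6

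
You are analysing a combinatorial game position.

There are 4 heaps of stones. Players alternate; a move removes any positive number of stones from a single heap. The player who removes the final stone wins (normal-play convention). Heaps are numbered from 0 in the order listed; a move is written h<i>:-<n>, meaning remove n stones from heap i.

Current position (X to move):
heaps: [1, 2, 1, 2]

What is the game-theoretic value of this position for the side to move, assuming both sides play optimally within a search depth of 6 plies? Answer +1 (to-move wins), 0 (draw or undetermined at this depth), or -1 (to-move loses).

p1 X@[(1,2,1,2)]: h0:-1[(0,2,1,2)]-1* h1:-1[(1,1,1,2)]-1 h1:-2[(1,0,1,2)]-1 h2:-1[(1,2,0,2)]-1 h3:-1[(1,2,1,1)]-1 h3:-2[(1,2,1,0)]-1
p2 O@[(0,2,1,2)]: h1:-1[(0,1,1,2)]-1 h1:-2[(0,0,1,2)]-1 h2:-1[(0,2,0,2)]+1* h3:-1[(0,2,1,1)]-1 h3:-2[(0,2,1,0)]-1
p3 X@[(0,2,0,2)]: h1:-1[(0,1,0,2)]-1* h1:-2[(0,0,0,2)]-1 h3:-1[(0,2,0,1)]-1 h3:-2[(0,2,0,0)]-1
p4 O@[(0,1,0,2)]: h1:-1[(0,0,0,2)]-1 h3:-1[(0,1,0,1)]+1* h3:-2[(0,1,0,0)]-1
p5 X@[(0,1,0,1)]: h1:-1[(0,0,0,1)]-1* h3:-1[(0,1,0,0)]-1
p6 O@[(0,0,0,1)]: h3:-1[(0,0,0,0)]+1*
p7 X@[(0,0,0,0)] terminal -1; root [(1,2,1,2)] d6

value((1,2,1,2), X) = -1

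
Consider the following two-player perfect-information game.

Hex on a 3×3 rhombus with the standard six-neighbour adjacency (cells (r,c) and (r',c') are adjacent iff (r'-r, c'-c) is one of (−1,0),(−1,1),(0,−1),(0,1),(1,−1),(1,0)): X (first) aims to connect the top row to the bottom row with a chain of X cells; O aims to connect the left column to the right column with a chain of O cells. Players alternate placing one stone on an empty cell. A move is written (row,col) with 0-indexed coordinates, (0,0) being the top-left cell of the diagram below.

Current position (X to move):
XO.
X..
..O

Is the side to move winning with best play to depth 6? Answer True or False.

ply 1, X at XO./X../..O | (0,2)=+1→XOX/X../..O*; (1,1)=+1→XO./XX./..O; (1,2)=+1→XO./X.X/..O; (2,0)=+1→XO./X../X.O; (2,1)=+1→XO./X../.XO
ply 2, O at XOX/X../..O | (1,1)=-1→XOX/XO./..O*; (1,2)=-1→XOX/X.O/..O; (2,0)=-1→XOX/X../O.O; (2,1)=-1→XOX/X../.OO
ply 3, X at XOX/XO./..O | (1,2)=+1→XOX/XOX/..O*; (2,0)=+1→XOX/XO./X.O; (2,1)=+1→XOX/XO./.XO
ply 4, O at XOX/XOX/..O | (2,0)=-1→XOX/XOX/O.O*; (2,1)=-1→XOX/XOX/.OO
ply 5, X at XOX/XOX/O.O | (2,1)=+1→XOX/XOX/OXO*
ply 6: XOX/XOX/OXO is terminal -1 (O); from XO./X../..O depth 6

X winning at [XO./X../..O]: True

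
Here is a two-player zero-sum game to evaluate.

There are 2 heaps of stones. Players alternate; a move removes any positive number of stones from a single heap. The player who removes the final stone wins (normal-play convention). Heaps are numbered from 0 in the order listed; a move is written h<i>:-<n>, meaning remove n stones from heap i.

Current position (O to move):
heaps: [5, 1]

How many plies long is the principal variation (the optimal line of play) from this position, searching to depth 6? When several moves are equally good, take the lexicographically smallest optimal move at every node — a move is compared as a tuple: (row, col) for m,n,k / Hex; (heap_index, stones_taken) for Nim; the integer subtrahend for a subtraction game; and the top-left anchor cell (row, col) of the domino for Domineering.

p1 O@[(5,1)]: h0:-1[(4,1)]-1 h0:-2[(3,1)]-1 h0:-3[(2,1)]-1 h0:-4[(1,1)]+1* h0:-5[(0,1)]-1 h1:-1[(5,0)]-1
p2 X@[(1,1)]: h0:-1[(0,1)]-1* h1:-1[(1,0)]-1
p3 O@[(0,1)]: h1:-1[(0,0)]+1*
p4 X@[(0,0)] terminal -1; root [(5,1)] d6

PV length from [(5,1)]: 3 plies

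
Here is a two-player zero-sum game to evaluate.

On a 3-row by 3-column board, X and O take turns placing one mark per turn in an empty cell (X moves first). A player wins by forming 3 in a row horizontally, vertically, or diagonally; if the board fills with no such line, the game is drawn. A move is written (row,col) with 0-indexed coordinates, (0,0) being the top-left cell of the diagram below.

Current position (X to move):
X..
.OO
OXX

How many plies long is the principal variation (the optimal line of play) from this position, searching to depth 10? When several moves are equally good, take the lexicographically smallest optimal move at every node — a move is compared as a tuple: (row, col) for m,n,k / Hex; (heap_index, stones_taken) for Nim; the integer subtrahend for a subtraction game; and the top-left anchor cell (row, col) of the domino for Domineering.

PV length from [X../.OO/OXX]: 2 plies

[X../.OO/OXX] X move#1: (0,1):-1/XX./.OO/OXX*, (0,2):-1/X.X/.OO/OXX, (1,0):-1/X../XOO/OXX
[XX./.OO/OXX] O move#2: (0,2):+1/XXO/.OO/OXX*, (1,0):+1/XX./OOO/OXX
[XXO/.OO/OXX] end (terminal -1, X#3); searched X../.OO/OXX to 10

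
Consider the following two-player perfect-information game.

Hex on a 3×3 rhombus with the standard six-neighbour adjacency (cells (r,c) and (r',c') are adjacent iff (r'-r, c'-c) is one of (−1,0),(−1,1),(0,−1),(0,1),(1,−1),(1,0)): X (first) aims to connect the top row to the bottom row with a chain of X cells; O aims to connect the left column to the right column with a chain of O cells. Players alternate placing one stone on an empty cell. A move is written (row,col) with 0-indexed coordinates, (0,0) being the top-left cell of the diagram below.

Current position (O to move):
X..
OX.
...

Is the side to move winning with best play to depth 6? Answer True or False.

p1 O@[X../OX./...]: (0,1)[XO./OX./...]-1* (0,2)[X.O/OX./...]-1 (1,2)[X../OXO/...]-1 (2,0)[X../OX./O..]-1 (2,1)[X../OX./.O.]-1 (2,2)[X../OX./..O]-1
p2 X@[XO./OX./...]: (0,2)[XOX/OX./...]+1* (1,2)[XO./OXX/...]-1 (2,0)[XO./OX./X..]-1 (2,1)[XO./OX./.X.]-1 (2,2)[XO./OX./..X]-1
p3 O@[XOX/OX./...]: (1,2)[XOX/OXO/...]-1* (2,0)[XOX/OX./O..]-1 (2,1)[XOX/OX./.O.]-1 (2,2)[XOX/OX./..O]-1
p4 X@[XOX/OXO/...]: (2,0)[XOX/OXO/X..]+1* (2,1)[XOX/OXO/.X.]+1 (2,2)[XOX/OXO/..X]+1
p5 O@[XOX/OXO/X..] terminal -1; root [X../OX./...] d6

O winning at [X../OX./...]: False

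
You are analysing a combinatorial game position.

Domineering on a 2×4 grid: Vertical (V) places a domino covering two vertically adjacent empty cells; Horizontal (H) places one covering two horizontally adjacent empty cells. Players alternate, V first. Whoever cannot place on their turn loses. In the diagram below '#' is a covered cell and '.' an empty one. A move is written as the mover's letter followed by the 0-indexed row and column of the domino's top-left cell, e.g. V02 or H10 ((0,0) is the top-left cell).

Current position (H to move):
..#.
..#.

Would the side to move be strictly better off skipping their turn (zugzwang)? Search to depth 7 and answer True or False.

p1 H@[..#./..#.]: H00[###./..#.]+1* H10[..#./###.]+1
p2 V@[###./..#.]: V03[####/..##]-1*
p3 H@[####/..##]: H10[####/####]+1*
p4 V@[####/####] terminal -1; root [..#./..#.] d7
suppose H passes — search the same position with V to move:
pass> p1 V@[..#./..#.]: V00[#.#./#.#.]+1* V01[.##./.##.]+1 V03[..##/..##]-1
pass> p2 H@[#.#./#.#.] terminal -1; root [..#./..#.] d7
for H: play +1, pass -1

zugzwang(..#./..#., H) = False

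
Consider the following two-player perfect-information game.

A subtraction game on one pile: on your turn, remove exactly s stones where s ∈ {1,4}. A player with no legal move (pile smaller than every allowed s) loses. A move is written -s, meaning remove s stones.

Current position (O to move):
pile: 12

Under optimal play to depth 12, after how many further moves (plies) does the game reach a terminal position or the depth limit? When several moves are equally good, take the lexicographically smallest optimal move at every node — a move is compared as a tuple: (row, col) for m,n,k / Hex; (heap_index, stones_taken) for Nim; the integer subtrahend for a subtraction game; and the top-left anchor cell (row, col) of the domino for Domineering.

PV length from [12]: 6 plies

[12] O move#1: -1:-1/11*, -4:-1/8
[11] X move#2: -1:+1/10*, -4:+1/7
[10] O move#3: -1:-1/9*, -4:-1/6
[9] X move#4: -1:-1/8, -4:+1/5*
[5] O move#5: -1:-1/4*, -4:-1/1
[4] X move#6: -1:-1/3, -4:+1/0*
[0] end (terminal -1, O#7); searched 12 to 12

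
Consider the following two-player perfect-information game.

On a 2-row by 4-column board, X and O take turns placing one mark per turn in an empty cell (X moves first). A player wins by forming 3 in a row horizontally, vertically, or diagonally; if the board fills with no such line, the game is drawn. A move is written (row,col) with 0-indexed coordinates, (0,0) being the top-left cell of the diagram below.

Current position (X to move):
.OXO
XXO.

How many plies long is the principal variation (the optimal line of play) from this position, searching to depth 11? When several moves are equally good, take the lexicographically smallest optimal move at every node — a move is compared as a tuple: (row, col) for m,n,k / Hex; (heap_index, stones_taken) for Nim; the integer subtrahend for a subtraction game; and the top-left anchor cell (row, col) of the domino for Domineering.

PV length from [.OXO/XXO.]: 2 plies

ply 1, X at .OXO/XXO. | (0,0)=+0→XOXO/XXO.*; (1,3)=+0→.OXO/XXOX
ply 2, O at XOXO/XXO. | (1,3)=+0→XOXO/XXOO*
ply 3: XOXO/XXOO is terminal +0 (X); from .OXO/XXO. depth 11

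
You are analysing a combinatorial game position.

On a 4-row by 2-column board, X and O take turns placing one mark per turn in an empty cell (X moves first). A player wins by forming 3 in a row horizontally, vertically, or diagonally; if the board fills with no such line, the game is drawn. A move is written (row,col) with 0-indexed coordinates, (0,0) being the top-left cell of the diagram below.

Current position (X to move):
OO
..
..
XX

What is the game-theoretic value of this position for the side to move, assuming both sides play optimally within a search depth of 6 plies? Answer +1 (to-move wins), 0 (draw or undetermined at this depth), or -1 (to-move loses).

value(OO/../../XX, X) = 0

p1 X@[OO/../../XX]: (1,0)[OO/X./../XX]+0* (1,1)[OO/.X/../XX]+0 (2,0)[OO/../X./XX]+0 (2,1)[OO/../.X/XX]+0
p2 O@[OO/X./../XX]: (1,1)[OO/XO/../XX]-1 (2,0)[OO/X./O./XX]+0* (2,1)[OO/X./.O/XX]-1
p3 X@[OO/X./O./XX]: (1,1)[OO/XX/O./XX]+0* (2,1)[OO/X./OX/XX]+0
p4 O@[OO/XX/O./XX]: (2,1)[OO/XX/OO/XX]+0*
p5 X@[OO/XX/OO/XX] terminal +0; root [OO/../../XX] d6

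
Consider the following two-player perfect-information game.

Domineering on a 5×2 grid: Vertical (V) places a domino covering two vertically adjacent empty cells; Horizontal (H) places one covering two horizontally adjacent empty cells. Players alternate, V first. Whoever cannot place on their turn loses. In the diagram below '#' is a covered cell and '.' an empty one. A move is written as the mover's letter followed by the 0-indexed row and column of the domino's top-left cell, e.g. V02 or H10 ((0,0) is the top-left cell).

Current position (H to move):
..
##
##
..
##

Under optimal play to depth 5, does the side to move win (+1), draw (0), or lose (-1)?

ply 1, H at ../##/##/../## | H00=+1→##/##/##/../##*; H30=+1→../##/##/##/##
ply 2: ##/##/##/../## is terminal -1 (V); from ../##/##/../## depth 5

value(../##/##/../##, H) = +1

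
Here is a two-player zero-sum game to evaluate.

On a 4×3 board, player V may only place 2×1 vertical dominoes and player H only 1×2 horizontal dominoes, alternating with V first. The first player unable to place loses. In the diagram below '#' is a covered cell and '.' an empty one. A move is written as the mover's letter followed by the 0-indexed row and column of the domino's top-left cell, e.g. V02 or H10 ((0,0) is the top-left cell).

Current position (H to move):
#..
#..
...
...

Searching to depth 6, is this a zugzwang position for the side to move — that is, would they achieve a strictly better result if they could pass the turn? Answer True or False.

[#../#../.../...] H move#1: H01:-1/###/#../.../...*, H11:-1/#../###/.../..., H20:-1/#../#../##./..., H21:-1/#../#../.##/..., H30:-1/#../#../.../##., H31:-1/#../#../.../.##
[###/#../.../...] V move#2: V11:+1/###/##./.#./...*, V12:-1/###/#.#/..#/..., V20:-1/###/#../#../#.., V21:+1/###/#../.#./.#., V22:-1/###/#../..#/..#
[###/##./.#./...] H move#3: H30:-1/###/##./.#./##.*, H31:-1/###/##./.#./.##
[###/##./.#./##.] V move#4: V12:+1/###/###/.##/##.*, V22:+1/###/##./.##/###
[###/###/.##/##.] end (terminal -1, H#5); searched #../#../.../... to 6
if H skipped the turn, V would face:
~ [#../#../.../...] V move#1: V01:+1/##./##./.../...*, V02:+1/#.#/#.#/.../..., V11:+1/#../##./.#./..., V12:-1/#../#.#/..#/..., V20:+1/#../#../#../#.., V21:+1/#../#../.#./.#., V22:+1/#../#../..#/..#
~ [##./##./.../...] H move#2: H20:-1/##./##./##./...*, H21:-1/##./##./.##/..., H30:-1/##./##./.../##., H31:-1/##./##./.../.##
~ [##./##./##./...] V move#3: V02:-1/###/###/##./..., V12:-1/##./###/###/..., V22:+1/##./##./###/..#*
~ [##./##./###/..#] H move#4: H30:-1/##./##./###/###*
~ [##./##./###/###] V move#5: V02:+1/###/###/###/###*
~ [###/###/###/###] end (terminal -1, H#6); searched #../#../.../... to 6
compare (H): move=-1 vs pass=-1

zugzwang(#../#../.../..., H) = False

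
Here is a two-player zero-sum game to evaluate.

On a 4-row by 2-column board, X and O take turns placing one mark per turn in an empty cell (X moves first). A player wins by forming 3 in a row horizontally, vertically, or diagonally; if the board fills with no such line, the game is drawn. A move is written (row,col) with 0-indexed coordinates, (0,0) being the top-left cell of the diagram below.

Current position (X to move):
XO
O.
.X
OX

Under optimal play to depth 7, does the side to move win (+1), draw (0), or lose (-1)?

value(XO/O./.X/OX, X) = +1

[XO/O./.X/OX] X move#1: (1,1):+1/XO/OX/.X/OX*, (2,0):+0/XO/O./XX/OX
[XO/OX/.X/OX] end (terminal -1, O#2); searched XO/O./.X/OX to 7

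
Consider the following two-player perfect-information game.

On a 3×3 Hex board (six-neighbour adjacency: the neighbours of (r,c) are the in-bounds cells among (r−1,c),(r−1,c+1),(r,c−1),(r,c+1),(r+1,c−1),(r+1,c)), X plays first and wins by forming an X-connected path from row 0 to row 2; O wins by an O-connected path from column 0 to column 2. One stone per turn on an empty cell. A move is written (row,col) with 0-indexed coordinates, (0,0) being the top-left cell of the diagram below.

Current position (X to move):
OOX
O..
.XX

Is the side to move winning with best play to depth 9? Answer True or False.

X winning at [OOX/O../.XX]: True

p1 X@[OOX/O../.XX]: (1,1)[OOX/OX./.XX]+1* (1,2)[OOX/O.X/.XX]+1 (2,0)[OOX/O../XXX]+1
p2 O@[OOX/OX./.XX] terminal -1; root [OOX/O../.XX] d9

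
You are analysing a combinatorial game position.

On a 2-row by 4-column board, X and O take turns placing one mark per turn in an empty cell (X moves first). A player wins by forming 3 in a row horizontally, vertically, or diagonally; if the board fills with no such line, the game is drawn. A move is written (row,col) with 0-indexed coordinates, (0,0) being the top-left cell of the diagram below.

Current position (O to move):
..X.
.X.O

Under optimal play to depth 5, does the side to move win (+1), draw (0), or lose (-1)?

value(..X./.X.O, O) = 0

p1 O@[..X./.X.O]: (0,0)[O.X./.X.O]+0* (0,1)[.OX./.X.O]+0 (0,3)[..XO/.X.O]+0 (1,0)[..X./OX.O]-1 (1,2)[..X./.XOO]-1
p2 X@[O.X./.X.O]: (0,1)[OXX./.X.O]+0* (0,3)[O.XX/.X.O]+0 (1,0)[O.X./XX.O]+0 (1,2)[O.X./.XXO]+0
p3 O@[OXX./.X.O]: (0,3)[OXXO/.X.O]+0* (1,0)[OXX./OX.O]-1 (1,2)[OXX./.XOO]-1
p4 X@[OXXO/.X.O]: (1,0)[OXXO/XX.O]+0* (1,2)[OXXO/.XXO]+0
p5 O@[OXXO/XX.O]: (1,2)[OXXO/XXOO]+0*
p6 X@[OXXO/XXOO] terminal +0; root [..X./.X.O] d5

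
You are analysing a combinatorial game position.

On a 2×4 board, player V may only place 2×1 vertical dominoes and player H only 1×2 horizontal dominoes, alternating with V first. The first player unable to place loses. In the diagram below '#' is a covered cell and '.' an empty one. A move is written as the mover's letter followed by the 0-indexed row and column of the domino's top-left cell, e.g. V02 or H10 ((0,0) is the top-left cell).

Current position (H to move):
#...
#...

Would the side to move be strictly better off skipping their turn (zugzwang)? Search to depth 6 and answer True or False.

[#.../#...] H move#1: H01:+1/###./#...*, H02:+1/#.##/#..., H11:+1/#.../###., H12:+1/#.../#.##
[###./#...] V move#2: V03:-1/####/#..#*
[####/#..#] H move#3: H11:+1/####/####*
[####/####] end (terminal -1, V#4); searched #.../#... to 6
suppose H passes — search the same position with V to move:
pass> [#.../#...] V move#1: V01:-1/##../##.., V02:+1/#.#./#.#.*, V03:-1/#..#/#..#
pass> [#.#./#.#.] end (terminal -1, H#2); searched #.../#... to 6
for H: play +1, pass -1

zugzwang(#.../#..., H) = False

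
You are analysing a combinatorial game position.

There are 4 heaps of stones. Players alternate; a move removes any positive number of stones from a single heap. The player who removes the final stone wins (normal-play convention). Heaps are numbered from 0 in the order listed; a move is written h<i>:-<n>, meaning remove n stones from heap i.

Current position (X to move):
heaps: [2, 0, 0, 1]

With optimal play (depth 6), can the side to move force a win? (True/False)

p1 X@[(2,0,0,1)]: h0:-1[(1,0,0,1)]+1* h0:-2[(0,0,0,1)]-1 h3:-1[(2,0,0,0)]-1
p2 O@[(1,0,0,1)]: h0:-1[(0,0,0,1)]-1* h3:-1[(1,0,0,0)]-1
p3 X@[(0,0,0,1)]: h3:-1[(0,0,0,0)]+1*
p4 O@[(0,0,0,0)] terminal -1; root [(2,0,0,1)] d6

X winning at [(2,0,0,1)]: True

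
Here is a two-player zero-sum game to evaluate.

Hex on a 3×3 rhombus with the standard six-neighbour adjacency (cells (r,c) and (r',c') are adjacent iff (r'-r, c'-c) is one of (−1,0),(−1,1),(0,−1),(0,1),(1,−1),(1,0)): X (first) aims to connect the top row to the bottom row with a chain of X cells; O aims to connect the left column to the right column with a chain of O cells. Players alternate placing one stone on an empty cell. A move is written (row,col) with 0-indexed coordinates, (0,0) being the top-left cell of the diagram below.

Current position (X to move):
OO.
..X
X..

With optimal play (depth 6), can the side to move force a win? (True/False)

X winning at [OO./..X/X..]: True

p1 X@[OO./..X/X..]: (0,2)[OOX/..X/X..]+1* (1,0)[OO./X.X/X..]-1 (1,1)[OO./.XX/X..]-1 (2,1)[OO./..X/XX.]-1 (2,2)[OO./..X/X.X]-1
p2 O@[OOX/..X/X..]: (1,0)[OOX/O.X/X..]-1* (1,1)[OOX/.OX/X..]-1 (2,1)[OOX/..X/XO.]-1 (2,2)[OOX/..X/X.O]-1
p3 X@[OOX/O.X/X..]: (1,1)[OOX/OXX/X..]+1* (2,1)[OOX/O.X/XX.]+1 (2,2)[OOX/O.X/X.X]+1
p4 O@[OOX/OXX/X..] terminal -1; root [OO./..X/X..] d6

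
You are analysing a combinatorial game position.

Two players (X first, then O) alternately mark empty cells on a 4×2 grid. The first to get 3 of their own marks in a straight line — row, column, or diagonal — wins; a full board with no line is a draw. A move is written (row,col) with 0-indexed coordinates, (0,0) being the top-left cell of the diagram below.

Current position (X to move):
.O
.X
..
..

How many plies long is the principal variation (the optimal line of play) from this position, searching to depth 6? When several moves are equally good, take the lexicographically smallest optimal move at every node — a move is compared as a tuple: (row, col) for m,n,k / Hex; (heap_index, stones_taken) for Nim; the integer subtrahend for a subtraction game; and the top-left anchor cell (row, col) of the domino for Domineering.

PV length from [.O/.X/../..]: 6 plies

[.O/.X/../..] X move#1: (0,0):+0/XO/.X/../..*, (1,0):+0/.O/XX/../.., (2,0):+0/.O/.X/X./.., (2,1):+0/.O/.X/.X/.., (3,0):+0/.O/.X/../X., (3,1):+0/.O/.X/../.X
[XO/.X/../..] O move#2: (1,0):+0/XO/OX/../..*, (2,0):+0/XO/.X/O./.., (2,1):+0/XO/.X/.O/.., (3,0):+0/XO/.X/../O., (3,1):+0/XO/.X/../.O
[XO/OX/../..] X move#3: (2,0):+0/XO/OX/X./..*, (2,1):+0/XO/OX/.X/.., (3,0):+0/XO/OX/../X., (3,1):+0/XO/OX/../.X
[XO/OX/X./..] O move#4: (2,1):+0/XO/OX/XO/..*, (3,0):+0/XO/OX/X./O., (3,1):+0/XO/OX/X./.O
[XO/OX/XO/..] X move#5: (3,0):+0/XO/OX/XO/X.*, (3,1):+0/XO/OX/XO/.X
[XO/OX/XO/X.] O move#6: (3,1):+0/XO/OX/XO/XO*
[XO/OX/XO/XO] end (terminal +0, X#7); searched .O/.X/../.. to 6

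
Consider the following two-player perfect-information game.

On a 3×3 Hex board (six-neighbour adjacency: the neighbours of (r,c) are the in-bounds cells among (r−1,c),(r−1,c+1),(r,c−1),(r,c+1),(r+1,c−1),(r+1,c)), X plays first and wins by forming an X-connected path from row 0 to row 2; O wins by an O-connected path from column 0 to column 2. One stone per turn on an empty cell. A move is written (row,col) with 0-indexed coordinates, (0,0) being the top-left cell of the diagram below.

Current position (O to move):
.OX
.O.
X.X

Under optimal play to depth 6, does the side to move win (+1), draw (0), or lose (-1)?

value(.OX/.O./X.X, O) = +1

ply 1, O at .OX/.O./X.X | (0,0)=-1→OOX/.O./X.X; (1,0)=-1→.OX/OO./X.X; (1,2)=+1→.OX/.OO/X.X*; (2,1)=-1→.OX/.O./XOX
ply 2, X at .OX/.OO/X.X | (0,0)=-1→XOX/.OO/X.X*; (1,0)=-1→.OX/XOO/X.X; (2,1)=-1→.OX/.OO/XXX
ply 3, O at XOX/.OO/X.X | (1,0)=+1→XOX/OOO/X.X*; (2,1)=-1→XOX/.OO/XOX
ply 4: XOX/OOO/X.X is terminal -1 (X); from .OX/.O./X.X depth 6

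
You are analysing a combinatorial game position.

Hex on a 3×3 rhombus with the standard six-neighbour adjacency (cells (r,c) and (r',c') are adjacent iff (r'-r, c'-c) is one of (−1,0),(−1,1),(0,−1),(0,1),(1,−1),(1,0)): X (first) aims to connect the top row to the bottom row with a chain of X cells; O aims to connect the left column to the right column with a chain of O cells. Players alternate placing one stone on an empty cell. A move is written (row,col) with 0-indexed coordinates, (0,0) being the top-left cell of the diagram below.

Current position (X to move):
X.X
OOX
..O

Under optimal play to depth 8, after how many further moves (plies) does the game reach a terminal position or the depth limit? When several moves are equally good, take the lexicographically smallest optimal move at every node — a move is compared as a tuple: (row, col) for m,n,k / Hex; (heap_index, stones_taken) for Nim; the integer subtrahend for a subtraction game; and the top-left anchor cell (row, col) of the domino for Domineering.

PV length from [X.X/OOX/..O]: 1 ply

p1 X@[X.X/OOX/..O]: (0,1)[XXX/OOX/..O]-1 (2,0)[X.X/OOX/X.O]-1 (2,1)[X.X/OOX/.XO]+1*
p2 O@[X.X/OOX/.XO] terminal -1; root [X.X/OOX/..O] d8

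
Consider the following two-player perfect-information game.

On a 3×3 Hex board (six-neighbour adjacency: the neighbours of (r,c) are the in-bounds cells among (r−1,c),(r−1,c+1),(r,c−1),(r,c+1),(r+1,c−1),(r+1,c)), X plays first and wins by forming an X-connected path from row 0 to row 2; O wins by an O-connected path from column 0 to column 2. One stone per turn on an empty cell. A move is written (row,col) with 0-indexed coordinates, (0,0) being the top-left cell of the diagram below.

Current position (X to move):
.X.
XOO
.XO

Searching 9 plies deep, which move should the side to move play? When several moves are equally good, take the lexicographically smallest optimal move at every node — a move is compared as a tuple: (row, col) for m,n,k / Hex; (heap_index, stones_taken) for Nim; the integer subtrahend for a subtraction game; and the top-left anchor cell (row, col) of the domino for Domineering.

[.X./XOO/.XO] X move#1: (0,0):-1/XX./XOO/.XO, (0,2):-1/.XX/XOO/.XO, (2,0):+1/.X./XOO/XXO*
[.X./XOO/XXO] end (terminal -1, O#2); searched .X./XOO/.XO to 9

X's best at [.X./XOO/.XO]: (2,0)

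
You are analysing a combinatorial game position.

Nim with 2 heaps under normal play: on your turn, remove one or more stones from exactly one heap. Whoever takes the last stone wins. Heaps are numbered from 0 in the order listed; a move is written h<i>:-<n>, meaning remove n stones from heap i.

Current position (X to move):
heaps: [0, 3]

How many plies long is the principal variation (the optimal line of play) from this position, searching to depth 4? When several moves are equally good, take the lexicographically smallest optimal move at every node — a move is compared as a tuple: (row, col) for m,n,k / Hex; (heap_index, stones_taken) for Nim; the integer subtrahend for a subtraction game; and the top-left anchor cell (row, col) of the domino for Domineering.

PV length from [(0,3)]: 1 ply

ply 1, X at (0,3) | h1:-1=-1→(0,2); h1:-2=-1→(0,1); h1:-3=+1→(0,0)*
ply 2: (0,0) is terminal -1 (O); from (0,3) depth 4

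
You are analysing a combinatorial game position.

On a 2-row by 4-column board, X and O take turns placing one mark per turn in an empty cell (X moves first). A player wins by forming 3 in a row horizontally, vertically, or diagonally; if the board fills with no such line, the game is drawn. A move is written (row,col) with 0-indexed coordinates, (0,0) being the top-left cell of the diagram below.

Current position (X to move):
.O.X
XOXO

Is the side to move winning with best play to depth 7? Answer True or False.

p1 X@[.O.X/XOXO]: (0,0)[XO.X/XOXO]+0* (0,2)[.OXX/XOXO]+0
p2 O@[XO.X/XOXO]: (0,2)[XOOX/XOXO]+0*
p3 X@[XOOX/XOXO] terminal +0; root [.O.X/XOXO] d7

X winning at [.O.X/XOXO]: False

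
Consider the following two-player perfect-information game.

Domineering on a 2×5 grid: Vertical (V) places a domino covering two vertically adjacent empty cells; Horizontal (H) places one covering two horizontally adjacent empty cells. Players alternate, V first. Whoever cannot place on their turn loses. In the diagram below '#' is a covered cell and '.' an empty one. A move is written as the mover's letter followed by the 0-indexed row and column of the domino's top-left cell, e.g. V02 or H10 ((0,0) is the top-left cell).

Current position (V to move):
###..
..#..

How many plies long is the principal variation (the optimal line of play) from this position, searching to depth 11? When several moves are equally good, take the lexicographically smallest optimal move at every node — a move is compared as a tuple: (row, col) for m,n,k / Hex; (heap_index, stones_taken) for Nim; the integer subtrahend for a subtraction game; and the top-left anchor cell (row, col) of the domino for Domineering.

[###../..#..] V move#1: V03:+1/####./..##.*, V04:+1/###.#/..#.#
[####./..##.] H move#2: H10:-1/####./####.*
[####./####.] V move#3: V04:+1/#####/#####*
[#####/#####] end (terminal -1, H#4); searched ###../..#.. to 11

PV length from [###../..#..]: 3 plies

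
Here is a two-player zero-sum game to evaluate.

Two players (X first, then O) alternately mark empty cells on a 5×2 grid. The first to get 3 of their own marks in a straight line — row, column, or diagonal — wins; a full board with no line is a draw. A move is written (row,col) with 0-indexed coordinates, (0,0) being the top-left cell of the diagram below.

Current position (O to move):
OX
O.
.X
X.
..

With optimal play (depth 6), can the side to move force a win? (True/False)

p1 O@[OX/O./.X/X./..]: (1,1)[OX/OO/.X/X./..]+0 (2,0)[OX/O./OX/X./..]+1* (3,1)[OX/O./.X/XO/..]-1 (4,0)[OX/O./.X/X./O.]-1 (4,1)[OX/O./.X/X./.O]-1
p2 X@[OX/O./OX/X./..] terminal -1; root [OX/O./.X/X./..] d6

O winning at [OX/O./.X/X./..]: True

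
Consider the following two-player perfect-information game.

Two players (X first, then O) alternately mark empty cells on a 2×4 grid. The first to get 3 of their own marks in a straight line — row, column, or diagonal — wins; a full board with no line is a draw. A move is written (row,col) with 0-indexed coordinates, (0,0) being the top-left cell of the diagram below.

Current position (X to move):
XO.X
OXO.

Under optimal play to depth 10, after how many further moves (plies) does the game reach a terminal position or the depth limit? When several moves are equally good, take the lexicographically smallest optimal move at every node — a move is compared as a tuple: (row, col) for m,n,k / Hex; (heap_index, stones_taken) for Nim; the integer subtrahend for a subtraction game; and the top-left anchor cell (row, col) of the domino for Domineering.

[XO.X/OXO.] X move#1: (0,2):+0/XOXX/OXO.*, (1,3):+0/XO.X/OXOX
[XOXX/OXO.] O move#2: (1,3):+0/XOXX/OXOO*
[XOXX/OXOO] end (terminal +0, X#3); searched XO.X/OXO. to 10

PV length from [XO.X/OXO.]: 2 plies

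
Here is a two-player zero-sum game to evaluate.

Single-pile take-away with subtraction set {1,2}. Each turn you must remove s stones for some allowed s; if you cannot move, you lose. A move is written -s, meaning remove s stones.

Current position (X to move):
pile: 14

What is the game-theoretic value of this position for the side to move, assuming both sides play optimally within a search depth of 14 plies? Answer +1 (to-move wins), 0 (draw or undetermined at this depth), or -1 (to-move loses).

[14] X move#1: -1:-1/13, -2:+1/12*
[12] O move#2: -1:-1/11*, -2:-1/10
[11] X move#3: -1:-1/10, -2:+1/9*
[9] O move#4: -1:-1/8*, -2:-1/7
[8] X move#5: -1:-1/7, -2:+1/6*
[6] O move#6: -1:-1/5*, -2:-1/4
[5] X move#7: -1:-1/4, -2:+1/3*
[3] O move#8: -1:-1/2*, -2:-1/1
[2] X move#9: -1:-1/1, -2:+1/0*
[0] end (terminal -1, O#10); searched 14 to 14

value(14, X) = +1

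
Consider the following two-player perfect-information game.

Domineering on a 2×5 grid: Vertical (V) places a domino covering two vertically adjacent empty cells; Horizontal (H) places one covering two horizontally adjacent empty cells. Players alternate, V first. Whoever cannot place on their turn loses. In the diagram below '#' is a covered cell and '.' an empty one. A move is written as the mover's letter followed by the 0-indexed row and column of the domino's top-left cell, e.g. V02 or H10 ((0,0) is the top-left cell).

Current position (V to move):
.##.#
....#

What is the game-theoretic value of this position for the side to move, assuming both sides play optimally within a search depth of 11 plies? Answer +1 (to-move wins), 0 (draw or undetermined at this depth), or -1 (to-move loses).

value(.##.#/....#, V) = -1

ply 1, V at .##.#/....# | V00=-1→###.#/#...#*; V03=-1→.####/...##
ply 2, H at ###.#/#...# | H11=-1→###.#/###.#; H12=+1→###.#/#.###*
ply 3: ###.#/#.### is terminal -1 (V); from .##.#/....# depth 11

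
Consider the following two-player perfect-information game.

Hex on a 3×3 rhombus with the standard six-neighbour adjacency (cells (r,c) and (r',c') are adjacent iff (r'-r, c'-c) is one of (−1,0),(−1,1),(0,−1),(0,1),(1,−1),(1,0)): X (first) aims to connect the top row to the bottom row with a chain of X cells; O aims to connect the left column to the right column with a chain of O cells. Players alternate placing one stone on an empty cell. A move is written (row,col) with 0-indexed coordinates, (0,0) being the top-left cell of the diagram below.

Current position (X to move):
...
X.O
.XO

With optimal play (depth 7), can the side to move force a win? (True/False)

X winning at [.../X.O/.XO]: True

ply 1, X at .../X.O/.XO | (0,0)=+1→X../X.O/.XO*; (0,1)=+1→.X./X.O/.XO; (0,2)=+1→..X/X.O/.XO; (1,1)=+1→.../XXO/.XO; (2,0)=+1→.../X.O/XXO
ply 2, O at X../X.O/.XO | (0,1)=-1→XO./X.O/.XO*; (0,2)=-1→X.O/X.O/.XO; (1,1)=-1→X../XOO/.XO; (2,0)=-1→X../X.O/OXO
ply 3, X at XO./X.O/.XO | (0,2)=+1→XOX/X.O/.XO*; (1,1)=+1→XO./XXO/.XO; (2,0)=+1→XO./X.O/XXO
ply 4, O at XOX/X.O/.XO | (1,1)=-1→XOX/XOO/.XO*; (2,0)=-1→XOX/X.O/OXO
ply 5, X at XOX/XOO/.XO | (2,0)=+1→XOX/XOO/XXO*
ply 6: XOX/XOO/XXO is terminal -1 (O); from .../X.O/.XO depth 7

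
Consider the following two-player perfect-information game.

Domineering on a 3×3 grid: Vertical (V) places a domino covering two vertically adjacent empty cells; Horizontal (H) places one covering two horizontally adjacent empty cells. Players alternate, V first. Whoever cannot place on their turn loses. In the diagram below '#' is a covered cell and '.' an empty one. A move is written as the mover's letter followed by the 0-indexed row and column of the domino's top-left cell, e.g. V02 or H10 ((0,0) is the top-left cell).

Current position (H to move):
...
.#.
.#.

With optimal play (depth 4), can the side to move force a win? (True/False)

ply 1, H at .../.#./.#. | H00=-1→##./.#./.#.*; H01=-1→.##/.#./.#.
ply 2, V at ##./.#./.#. | V02=+1→###/.##/.#.*; V10=+1→##./##./##.; V12=+1→##./.##/.##
ply 3: ###/.##/.#. is terminal -1 (H); from .../.#./.#. depth 4

H winning at [.../.#./.#.]: False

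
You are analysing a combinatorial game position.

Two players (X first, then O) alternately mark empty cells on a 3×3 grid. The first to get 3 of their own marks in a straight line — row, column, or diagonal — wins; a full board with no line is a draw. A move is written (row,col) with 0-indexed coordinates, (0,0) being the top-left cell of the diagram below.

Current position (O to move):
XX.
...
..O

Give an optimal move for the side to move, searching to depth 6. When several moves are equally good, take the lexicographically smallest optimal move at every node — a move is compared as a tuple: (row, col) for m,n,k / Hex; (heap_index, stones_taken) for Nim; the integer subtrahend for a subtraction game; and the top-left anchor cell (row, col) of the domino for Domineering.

O's best at [XX./.../..O]: (0,2)

ply 1, O at XX./.../..O | (0,2)=+1→XXO/.../..O*; (1,0)=-1→XX./O../..O; (1,1)=-1→XX./.O./..O; (1,2)=-1→XX./..O/..O; (2,0)=-1→XX./.../O.O; (2,1)=-1→XX./.../.OO
ply 2, X at XXO/.../..O | (1,0)=-1→XXO/X../..O*; (1,1)=-1→XXO/.X./..O; (1,2)=-1→XXO/..X/..O; (2,0)=-1→XXO/.../X.O; (2,1)=-1→XXO/.../.XO
ply 3, O at XXO/X../..O | (1,1)=-1→XXO/XO./..O; (1,2)=+1→XXO/X.O/..O*; (2,0)=+1→XXO/X../O.O; (2,1)=-1→XXO/X../.OO
ply 4: XXO/X.O/..O is terminal -1 (X); from XX./.../..O depth 6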